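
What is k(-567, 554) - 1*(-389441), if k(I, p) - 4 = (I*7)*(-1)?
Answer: 393414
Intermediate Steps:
k(I, p) = 4 - 7*I (k(I, p) = 4 + (I*7)*(-1) = 4 + (7*I)*(-1) = 4 - 7*I)
k(-567, 554) - 1*(-389441) = (4 - 7*(-567)) - 1*(-389441) = (4 + 3969) + 389441 = 3973 + 389441 = 393414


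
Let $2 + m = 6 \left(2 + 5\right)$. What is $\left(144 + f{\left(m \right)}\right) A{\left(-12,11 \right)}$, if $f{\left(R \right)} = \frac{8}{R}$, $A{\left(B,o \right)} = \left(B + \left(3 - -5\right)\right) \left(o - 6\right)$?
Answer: $-2884$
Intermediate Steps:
$A{\left(B,o \right)} = \left(-6 + o\right) \left(8 + B\right)$ ($A{\left(B,o \right)} = \left(B + \left(3 + 5\right)\right) \left(-6 + o\right) = \left(B + 8\right) \left(-6 + o\right) = \left(8 + B\right) \left(-6 + o\right) = \left(-6 + o\right) \left(8 + B\right)$)
$m = 40$ ($m = -2 + 6 \left(2 + 5\right) = -2 + 6 \cdot 7 = -2 + 42 = 40$)
$\left(144 + f{\left(m \right)}\right) A{\left(-12,11 \right)} = \left(144 + \frac{8}{40}\right) \left(-48 - -72 + 8 \cdot 11 - 132\right) = \left(144 + 8 \cdot \frac{1}{40}\right) \left(-48 + 72 + 88 - 132\right) = \left(144 + \frac{1}{5}\right) \left(-20\right) = \frac{721}{5} \left(-20\right) = -2884$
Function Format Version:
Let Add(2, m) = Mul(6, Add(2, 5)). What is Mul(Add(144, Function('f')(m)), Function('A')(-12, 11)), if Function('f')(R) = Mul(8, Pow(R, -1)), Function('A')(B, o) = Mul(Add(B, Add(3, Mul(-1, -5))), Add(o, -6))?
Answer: -2884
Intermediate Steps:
Function('A')(B, o) = Mul(Add(-6, o), Add(8, B)) (Function('A')(B, o) = Mul(Add(B, Add(3, 5)), Add(-6, o)) = Mul(Add(B, 8), Add(-6, o)) = Mul(Add(8, B), Add(-6, o)) = Mul(Add(-6, o), Add(8, B)))
m = 40 (m = Add(-2, Mul(6, Add(2, 5))) = Add(-2, Mul(6, 7)) = Add(-2, 42) = 40)
Mul(Add(144, Function('f')(m)), Function('A')(-12, 11)) = Mul(Add(144, Mul(8, Pow(40, -1))), Add(-48, Mul(-6, -12), Mul(8, 11), Mul(-12, 11))) = Mul(Add(144, Mul(8, Rational(1, 40))), Add(-48, 72, 88, -132)) = Mul(Add(144, Rational(1, 5)), -20) = Mul(Rational(721, 5), -20) = -2884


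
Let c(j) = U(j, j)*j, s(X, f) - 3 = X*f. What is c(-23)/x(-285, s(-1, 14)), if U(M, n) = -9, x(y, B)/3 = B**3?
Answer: -69/1331 ≈ -0.051841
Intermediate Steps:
s(X, f) = 3 + X*f
x(y, B) = 3*B**3
c(j) = -9*j
c(-23)/x(-285, s(-1, 14)) = (-9*(-23))/((3*(3 - 1*14)**3)) = 207/((3*(3 - 14)**3)) = 207/((3*(-11)**3)) = 207/((3*(-1331))) = 207/(-3993) = 207*(-1/3993) = -69/1331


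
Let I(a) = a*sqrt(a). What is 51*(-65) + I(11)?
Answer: -3315 + 11*sqrt(11) ≈ -3278.5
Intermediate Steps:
I(a) = a**(3/2)
51*(-65) + I(11) = 51*(-65) + 11**(3/2) = -3315 + 11*sqrt(11)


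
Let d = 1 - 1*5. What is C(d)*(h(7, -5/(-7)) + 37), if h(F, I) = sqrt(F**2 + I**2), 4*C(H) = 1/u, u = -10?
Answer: -37/40 - sqrt(2426)/280 ≈ -1.1009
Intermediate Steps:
d = -4 (d = 1 - 5 = -4)
C(H) = -1/40 (C(H) = (1/4)/(-10) = (1/4)*(-1/10) = -1/40)
C(d)*(h(7, -5/(-7)) + 37) = -(sqrt(7**2 + (-5/(-7))**2) + 37)/40 = -(sqrt(49 + (-5*(-1/7))**2) + 37)/40 = -(sqrt(49 + (5/7)**2) + 37)/40 = -(sqrt(49 + 25/49) + 37)/40 = -(sqrt(2426/49) + 37)/40 = -(sqrt(2426)/7 + 37)/40 = -(37 + sqrt(2426)/7)/40 = -37/40 - sqrt(2426)/280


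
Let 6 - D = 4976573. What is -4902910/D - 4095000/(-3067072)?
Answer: 4427077480565/1907936162728 ≈ 2.3204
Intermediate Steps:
D = -4976567 (D = 6 - 1*4976573 = 6 - 4976573 = -4976567)
-4902910/D - 4095000/(-3067072) = -4902910/(-4976567) - 4095000/(-3067072) = -4902910*(-1/4976567) - 4095000*(-1/3067072) = 4902910/4976567 + 511875/383384 = 4427077480565/1907936162728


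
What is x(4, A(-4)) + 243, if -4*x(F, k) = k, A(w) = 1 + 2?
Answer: 969/4 ≈ 242.25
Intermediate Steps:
A(w) = 3
x(F, k) = -k/4
x(4, A(-4)) + 243 = -¼*3 + 243 = -¾ + 243 = 969/4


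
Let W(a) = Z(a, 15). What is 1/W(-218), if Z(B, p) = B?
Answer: -1/218 ≈ -0.0045872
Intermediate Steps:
W(a) = a
1/W(-218) = 1/(-218) = -1/218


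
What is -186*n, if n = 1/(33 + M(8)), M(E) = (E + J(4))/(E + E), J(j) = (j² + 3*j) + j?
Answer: -372/71 ≈ -5.2394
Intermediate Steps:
J(j) = j² + 4*j
M(E) = (32 + E)/(2*E) (M(E) = (E + 4*(4 + 4))/(E + E) = (E + 4*8)/((2*E)) = (E + 32)*(1/(2*E)) = (32 + E)*(1/(2*E)) = (32 + E)/(2*E))
n = 2/71 (n = 1/(33 + (½)*(32 + 8)/8) = 1/(33 + (½)*(⅛)*40) = 1/(33 + 5/2) = 1/(71/2) = 2/71 ≈ 0.028169)
-186*n = -186*2/71 = -372/71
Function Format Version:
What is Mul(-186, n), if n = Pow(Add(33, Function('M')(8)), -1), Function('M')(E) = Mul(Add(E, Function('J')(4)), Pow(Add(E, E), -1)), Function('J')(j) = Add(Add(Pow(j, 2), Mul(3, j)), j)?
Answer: Rational(-372, 71) ≈ -5.2394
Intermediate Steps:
Function('J')(j) = Add(Pow(j, 2), Mul(4, j))
Function('M')(E) = Mul(Rational(1, 2), Pow(E, -1), Add(32, E)) (Function('M')(E) = Mul(Add(E, Mul(4, Add(4, 4))), Pow(Add(E, E), -1)) = Mul(Add(E, Mul(4, 8)), Pow(Mul(2, E), -1)) = Mul(Add(E, 32), Mul(Rational(1, 2), Pow(E, -1))) = Mul(Add(32, E), Mul(Rational(1, 2), Pow(E, -1))) = Mul(Rational(1, 2), Pow(E, -1), Add(32, E)))
n = Rational(2, 71) (n = Pow(Add(33, Mul(Rational(1, 2), Pow(8, -1), Add(32, 8))), -1) = Pow(Add(33, Mul(Rational(1, 2), Rational(1, 8), 40)), -1) = Pow(Add(33, Rational(5, 2)), -1) = Pow(Rational(71, 2), -1) = Rational(2, 71) ≈ 0.028169)
Mul(-186, n) = Mul(-186, Rational(2, 71)) = Rational(-372, 71)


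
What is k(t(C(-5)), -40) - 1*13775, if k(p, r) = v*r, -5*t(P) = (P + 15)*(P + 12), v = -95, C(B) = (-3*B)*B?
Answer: -9975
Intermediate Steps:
C(B) = -3*B**2
t(P) = -(12 + P)*(15 + P)/5 (t(P) = -(P + 15)*(P + 12)/5 = -(15 + P)*(12 + P)/5 = -(12 + P)*(15 + P)/5)
k(p, r) = -95*r
k(t(C(-5)), -40) - 1*13775 = -95*(-40) - 1*13775 = 3800 - 13775 = -9975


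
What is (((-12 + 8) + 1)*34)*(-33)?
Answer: 3366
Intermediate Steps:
(((-12 + 8) + 1)*34)*(-33) = ((-4 + 1)*34)*(-33) = -3*34*(-33) = -102*(-33) = 3366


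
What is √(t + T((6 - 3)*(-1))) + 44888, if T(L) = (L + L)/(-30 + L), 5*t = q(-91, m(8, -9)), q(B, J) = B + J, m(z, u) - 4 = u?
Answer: 44888 + I*√57530/55 ≈ 44888.0 + 4.361*I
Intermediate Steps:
m(z, u) = 4 + u
t = -96/5 (t = (-91 + (4 - 9))/5 = (-91 - 5)/5 = (⅕)*(-96) = -96/5 ≈ -19.200)
T(L) = 2*L/(-30 + L) (T(L) = (2*L)/(-30 + L) = 2*L/(-30 + L))
√(t + T((6 - 3)*(-1))) + 44888 = √(-96/5 + 2*((6 - 3)*(-1))/(-30 + (6 - 3)*(-1))) + 44888 = √(-96/5 + 2*(3*(-1))/(-30 + 3*(-1))) + 44888 = √(-96/5 + 2*(-3)/(-30 - 3)) + 44888 = √(-96/5 + 2*(-3)/(-33)) + 44888 = √(-96/5 + 2*(-3)*(-1/33)) + 44888 = √(-96/5 + 2/11) + 44888 = √(-1046/55) + 44888 = I*√57530/55 + 44888 = 44888 + I*√57530/55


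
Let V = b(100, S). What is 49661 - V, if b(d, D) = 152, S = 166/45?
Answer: 49509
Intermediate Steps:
S = 166/45 (S = 166*(1/45) = 166/45 ≈ 3.6889)
V = 152
49661 - V = 49661 - 1*152 = 49661 - 152 = 49509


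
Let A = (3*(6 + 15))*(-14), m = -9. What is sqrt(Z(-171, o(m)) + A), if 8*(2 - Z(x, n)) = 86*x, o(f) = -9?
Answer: sqrt(3833)/2 ≈ 30.956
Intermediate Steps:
Z(x, n) = 2 - 43*x/4
A = -882 (A = (3*21)*(-14) = 63*(-14) = -882)
sqrt(Z(-171, o(m)) + A) = sqrt((2 - 43/4*(-171)) - 882) = sqrt((2 + 7353/4) - 882) = sqrt(7361/4 - 882) = sqrt(3833/4) = sqrt(3833)/2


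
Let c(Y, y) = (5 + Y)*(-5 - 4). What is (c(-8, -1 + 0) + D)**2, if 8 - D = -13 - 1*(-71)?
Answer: 529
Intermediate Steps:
c(Y, y) = -45 - 9*Y (c(Y, y) = (5 + Y)*(-9) = -45 - 9*Y)
D = -50 (D = 8 - (-13 - 1*(-71)) = 8 - (-13 + 71) = 8 - 1*58 = 8 - 58 = -50)
(c(-8, -1 + 0) + D)**2 = ((-45 - 9*(-8)) - 50)**2 = ((-45 + 72) - 50)**2 = (27 - 50)**2 = (-23)**2 = 529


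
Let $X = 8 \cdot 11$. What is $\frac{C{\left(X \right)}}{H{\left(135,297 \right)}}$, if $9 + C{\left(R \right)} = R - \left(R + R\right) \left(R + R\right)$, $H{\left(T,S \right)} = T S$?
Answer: $- \frac{3433}{4455} \approx -0.77059$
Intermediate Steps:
$H{\left(T,S \right)} = S T$
$X = 88$
$C{\left(R \right)} = -9 + R - 4 R^{2}$ ($C{\left(R \right)} = -9 + \left(R - \left(R + R\right) \left(R + R\right)\right) = -9 + \left(R - 2 R 2 R\right) = -9 + \left(R - 4 R^{2}\right) = -9 - \left(- R + 4 R^{2}\right) = -9 + R - 4 R^{2}$)
$\frac{C{\left(X \right)}}{H{\left(135,297 \right)}} = \frac{-9 + 88 - 4 \cdot 88^{2}}{297 \cdot 135} = \frac{-9 + 88 - 30976}{40095} = \left(-9 + 88 - 30976\right) \frac{1}{40095} = \left(-30897\right) \frac{1}{40095} = - \frac{3433}{4455}$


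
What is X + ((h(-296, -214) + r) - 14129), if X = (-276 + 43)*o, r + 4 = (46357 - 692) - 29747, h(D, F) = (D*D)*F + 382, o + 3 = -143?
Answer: -18713639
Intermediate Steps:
o = -146 (o = -3 - 143 = -146)
h(D, F) = 382 + F*D² (h(D, F) = D²*F + 382 = F*D² + 382 = 382 + F*D²)
r = 15914 (r = -4 + ((46357 - 692) - 29747) = -4 + (45665 - 29747) = -4 + 15918 = 15914)
X = 34018 (X = (-276 + 43)*(-146) = -233*(-146) = 34018)
X + ((h(-296, -214) + r) - 14129) = 34018 + (((382 - 214*(-296)²) + 15914) - 14129) = 34018 + (((382 - 214*87616) + 15914) - 14129) = 34018 + (((382 - 18749824) + 15914) - 14129) = 34018 + ((-18749442 + 15914) - 14129) = 34018 + (-18733528 - 14129) = 34018 - 18747657 = -18713639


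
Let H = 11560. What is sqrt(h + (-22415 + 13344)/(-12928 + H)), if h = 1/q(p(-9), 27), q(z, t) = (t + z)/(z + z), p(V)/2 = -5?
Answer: sqrt(81943162)/3876 ≈ 2.3355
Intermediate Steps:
p(V) = -10 (p(V) = 2*(-5) = -10)
q(z, t) = (t + z)/(2*z) (q(z, t) = (t + z)/((2*z)) = (t + z)*(1/(2*z)) = (t + z)/(2*z))
h = -20/17 (h = 1/((1/2)*(27 - 10)/(-10)) = 1/((1/2)*(-1/10)*17) = 1/(-17/20) = -20/17 ≈ -1.1765)
sqrt(h + (-22415 + 13344)/(-12928 + H)) = sqrt(-20/17 + (-22415 + 13344)/(-12928 + 11560)) = sqrt(-20/17 - 9071/(-1368)) = sqrt(-20/17 - 9071*(-1/1368)) = sqrt(-20/17 + 9071/1368) = sqrt(126847/23256) = sqrt(81943162)/3876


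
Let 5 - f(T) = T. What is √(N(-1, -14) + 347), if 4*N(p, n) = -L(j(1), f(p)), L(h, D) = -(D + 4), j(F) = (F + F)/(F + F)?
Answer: √1398/2 ≈ 18.695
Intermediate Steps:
f(T) = 5 - T
j(F) = 1 (j(F) = (2*F)/((2*F)) = (2*F)*(1/(2*F)) = 1)
L(h, D) = -4 - D (L(h, D) = -(4 + D) = -4 - D)
N(p, n) = 9/4 - p/4 (N(p, n) = (-(-4 - (5 - p)))/4 = (-(-4 + (-5 + p)))/4 = (-(-9 + p))/4 = (9 - p)/4 = 9/4 - p/4)
√(N(-1, -14) + 347) = √((9/4 - ¼*(-1)) + 347) = √((9/4 + ¼) + 347) = √(5/2 + 347) = √(699/2) = √1398/2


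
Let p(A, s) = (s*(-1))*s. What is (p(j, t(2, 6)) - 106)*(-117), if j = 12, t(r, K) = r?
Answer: 12870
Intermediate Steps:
p(A, s) = -s**2 (p(A, s) = (-s)*s = -s**2)
(p(j, t(2, 6)) - 106)*(-117) = (-1*2**2 - 106)*(-117) = (-1*4 - 106)*(-117) = (-4 - 106)*(-117) = -110*(-117) = 12870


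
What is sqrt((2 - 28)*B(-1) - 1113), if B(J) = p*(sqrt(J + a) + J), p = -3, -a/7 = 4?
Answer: sqrt(-1191 + 78*I*sqrt(29)) ≈ 5.9958 + 35.028*I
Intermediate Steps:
a = -28 (a = -7*4 = -28)
B(J) = -3*J - 3*sqrt(-28 + J) (B(J) = -3*(sqrt(J - 28) + J) = -3*(sqrt(-28 + J) + J) = -3*(J + sqrt(-28 + J)) = -3*J - 3*sqrt(-28 + J))
sqrt((2 - 28)*B(-1) - 1113) = sqrt((2 - 28)*(-3*(-1) - 3*sqrt(-28 - 1)) - 1113) = sqrt(-26*(3 - 3*I*sqrt(29)) - 1113) = sqrt((-78 + 78*I*sqrt(29)) - 1113) = sqrt(-1191 + 78*I*sqrt(29))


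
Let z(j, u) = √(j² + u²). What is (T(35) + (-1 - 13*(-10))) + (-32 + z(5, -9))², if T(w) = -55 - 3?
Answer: 1201 - 64*√106 ≈ 542.08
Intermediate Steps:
T(w) = -58
(T(35) + (-1 - 13*(-10))) + (-32 + z(5, -9))² = (-58 + (-1 - 13*(-10))) + (-32 + √(5² + (-9)²))² = (-58 + (-1 + 130)) + (-32 + √(25 + 81))² = (-58 + 129) + (-32 + √106)² = 71 + (-32 + √106)²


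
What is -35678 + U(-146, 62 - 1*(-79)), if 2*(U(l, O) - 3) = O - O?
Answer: -35675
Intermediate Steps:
U(l, O) = 3 (U(l, O) = 3 + (O - O)/2 = 3 + (1/2)*0 = 3 + 0 = 3)
-35678 + U(-146, 62 - 1*(-79)) = -35678 + 3 = -35675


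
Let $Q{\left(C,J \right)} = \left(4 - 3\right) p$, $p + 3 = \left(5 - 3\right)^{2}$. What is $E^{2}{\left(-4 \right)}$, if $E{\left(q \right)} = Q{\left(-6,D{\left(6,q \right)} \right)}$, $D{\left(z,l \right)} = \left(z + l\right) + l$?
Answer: $1$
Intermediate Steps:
$D{\left(z,l \right)} = z + 2 l$ ($D{\left(z,l \right)} = \left(l + z\right) + l = z + 2 l$)
$p = 1$ ($p = -3 + \left(5 - 3\right)^{2} = -3 + 2^{2} = -3 + 4 = 1$)
$Q{\left(C,J \right)} = 1$ ($Q{\left(C,J \right)} = \left(4 - 3\right) 1 = 1 \cdot 1 = 1$)
$E{\left(q \right)} = 1$
$E^{2}{\left(-4 \right)} = 1^{2} = 1$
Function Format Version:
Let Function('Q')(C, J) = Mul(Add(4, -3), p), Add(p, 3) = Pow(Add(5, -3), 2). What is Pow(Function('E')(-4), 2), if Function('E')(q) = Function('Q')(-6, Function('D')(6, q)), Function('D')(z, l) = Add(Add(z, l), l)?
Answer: 1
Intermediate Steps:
Function('D')(z, l) = Add(z, Mul(2, l)) (Function('D')(z, l) = Add(Add(l, z), l) = Add(z, Mul(2, l)))
p = 1 (p = Add(-3, Pow(Add(5, -3), 2)) = Add(-3, Pow(2, 2)) = Add(-3, 4) = 1)
Function('Q')(C, J) = 1 (Function('Q')(C, J) = Mul(Add(4, -3), 1) = Mul(1, 1) = 1)
Function('E')(q) = 1
Pow(Function('E')(-4), 2) = Pow(1, 2) = 1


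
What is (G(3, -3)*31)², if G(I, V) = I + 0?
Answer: 8649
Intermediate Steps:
G(I, V) = I
(G(3, -3)*31)² = (3*31)² = 93² = 8649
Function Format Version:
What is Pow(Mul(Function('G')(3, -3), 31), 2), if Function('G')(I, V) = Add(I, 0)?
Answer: 8649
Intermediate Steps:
Function('G')(I, V) = I
Pow(Mul(Function('G')(3, -3), 31), 2) = Pow(Mul(3, 31), 2) = Pow(93, 2) = 8649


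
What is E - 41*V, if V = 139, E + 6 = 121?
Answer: -5584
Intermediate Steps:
E = 115 (E = -6 + 121 = 115)
E - 41*V = 115 - 41*139 = 115 - 5699 = -5584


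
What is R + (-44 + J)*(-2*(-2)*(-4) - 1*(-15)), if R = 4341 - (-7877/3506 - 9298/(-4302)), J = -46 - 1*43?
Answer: 33740894477/7541406 ≈ 4474.1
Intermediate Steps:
J = -89 (J = -46 - 43 = -89)
R = 32737887479/7541406 (R = 4341 - (-7877*1/3506 - 9298*(-1/4302)) = 4341 - (-7877/3506 + 4649/2151) = 4341 - 1*(-644033/7541406) = 4341 + 644033/7541406 = 32737887479/7541406 ≈ 4341.1)
R + (-44 + J)*(-2*(-2)*(-4) - 1*(-15)) = 32737887479/7541406 + (-44 - 89)*(-2*(-2)*(-4) - 1*(-15)) = 32737887479/7541406 - 133*(4*(-4) + 15) = 32737887479/7541406 - 133*(-16 + 15) = 32737887479/7541406 - 133*(-1) = 32737887479/7541406 + 133 = 33740894477/7541406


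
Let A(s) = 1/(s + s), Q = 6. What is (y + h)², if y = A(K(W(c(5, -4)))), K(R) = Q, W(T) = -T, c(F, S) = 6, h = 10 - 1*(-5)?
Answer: 32761/144 ≈ 227.51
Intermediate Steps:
h = 15 (h = 10 + 5 = 15)
K(R) = 6
A(s) = 1/(2*s)
y = 1/12 (y = (½)/6 = (½)*(⅙) = 1/12 ≈ 0.083333)
(y + h)² = (1/12 + 15)² = (181/12)² = 32761/144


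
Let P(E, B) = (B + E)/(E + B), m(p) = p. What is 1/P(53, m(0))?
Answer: 1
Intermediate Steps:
P(E, B) = 1 (P(E, B) = (B + E)/(B + E) = 1)
1/P(53, m(0)) = 1/1 = 1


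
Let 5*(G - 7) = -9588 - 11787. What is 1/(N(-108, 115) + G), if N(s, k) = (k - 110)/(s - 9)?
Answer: -117/499361 ≈ -0.00023430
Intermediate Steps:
N(s, k) = (-110 + k)/(-9 + s)
G = -4268 (G = 7 + (-9588 - 11787)/5 = 7 + (⅕)*(-21375) = 7 - 4275 = -4268)
1/(N(-108, 115) + G) = 1/((-110 + 115)/(-9 - 108) - 4268) = 1/(5/(-117) - 4268) = 1/(-1/117*5 - 4268) = 1/(-5/117 - 4268) = 1/(-499361/117) = -117/499361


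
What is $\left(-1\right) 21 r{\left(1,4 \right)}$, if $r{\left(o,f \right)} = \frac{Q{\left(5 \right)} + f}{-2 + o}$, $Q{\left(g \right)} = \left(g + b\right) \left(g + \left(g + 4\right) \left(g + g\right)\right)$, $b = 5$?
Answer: $20034$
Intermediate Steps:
$Q{\left(g \right)} = \left(5 + g\right) \left(g + 2 g \left(4 + g\right)\right)$ ($Q{\left(g \right)} = \left(g + 5\right) \left(g + \left(g + 4\right) \left(g + g\right)\right) = \left(5 + g\right) \left(g + \left(4 + g\right) 2 g\right) = \left(5 + g\right) \left(g + 2 g \left(4 + g\right)\right)$)
$r{\left(o,f \right)} = \frac{950 + f}{-2 + o}$ ($r{\left(o,f \right)} = \frac{5 \left(45 + 2 \cdot 5^{2} + 19 \cdot 5\right) + f}{-2 + o} = \frac{5 \left(45 + 2 \cdot 25 + 95\right) + f}{-2 + o} = \frac{5 \left(45 + 50 + 95\right) + f}{-2 + o} = \frac{5 \cdot 190 + f}{-2 + o} = \frac{950 + f}{-2 + o}$)
$\left(-1\right) 21 r{\left(1,4 \right)} = \left(-1\right) 21 \frac{950 + 4}{-2 + 1} = - 21 \frac{1}{-1} \cdot 954 = - 21 \left(\left(-1\right) 954\right) = \left(-21\right) \left(-954\right) = 20034$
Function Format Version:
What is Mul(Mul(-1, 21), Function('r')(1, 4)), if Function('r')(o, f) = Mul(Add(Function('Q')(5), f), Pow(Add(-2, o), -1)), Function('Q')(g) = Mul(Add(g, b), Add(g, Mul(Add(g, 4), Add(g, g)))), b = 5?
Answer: 20034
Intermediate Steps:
Function('Q')(g) = Mul(Add(5, g), Add(g, Mul(2, g, Add(4, g)))) (Function('Q')(g) = Mul(Add(g, 5), Add(g, Mul(Add(g, 4), Add(g, g)))) = Mul(Add(5, g), Add(g, Mul(Add(4, g), Mul(2, g)))) = Mul(Add(5, g), Add(g, Mul(2, g, Add(4, g)))))
Function('r')(o, f) = Mul(Pow(Add(-2, o), -1), Add(950, f)) (Function('r')(o, f) = Mul(Add(Mul(5, Add(45, Mul(2, Pow(5, 2)), Mul(19, 5))), f), Pow(Add(-2, o), -1)) = Mul(Add(Mul(5, Add(45, Mul(2, 25), 95)), f), Pow(Add(-2, o), -1)) = Mul(Add(Mul(5, Add(45, 50, 95)), f), Pow(Add(-2, o), -1)) = Mul(Add(Mul(5, 190), f), Pow(Add(-2, o), -1)) = Mul(Add(950, f), Pow(Add(-2, o), -1)) = Mul(Pow(Add(-2, o), -1), Add(950, f)))
Mul(Mul(-1, 21), Function('r')(1, 4)) = Mul(Mul(-1, 21), Mul(Pow(Add(-2, 1), -1), Add(950, 4))) = Mul(-21, Mul(Pow(-1, -1), 954)) = Mul(-21, Mul(-1, 954)) = Mul(-21, -954) = 20034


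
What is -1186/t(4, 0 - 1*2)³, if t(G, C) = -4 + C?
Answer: 593/108 ≈ 5.4907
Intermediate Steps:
-1186/t(4, 0 - 1*2)³ = -1186/(-4 + (0 - 1*2))³ = -1186/(-4 + (0 - 2))³ = -1186/(-4 - 2)³ = -1186/((-6)³) = -1186/(-216) = -1186*(-1/216) = 593/108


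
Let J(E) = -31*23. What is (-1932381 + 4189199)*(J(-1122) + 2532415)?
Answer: 5713590644236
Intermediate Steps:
J(E) = -713
(-1932381 + 4189199)*(J(-1122) + 2532415) = (-1932381 + 4189199)*(-713 + 2532415) = 2256818*2531702 = 5713590644236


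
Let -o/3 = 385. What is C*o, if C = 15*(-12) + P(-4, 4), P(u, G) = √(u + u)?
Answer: 207900 - 2310*I*√2 ≈ 2.079e+5 - 3266.8*I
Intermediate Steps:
o = -1155 (o = -3*385 = -1155)
P(u, G) = √2*√u (P(u, G) = √(2*u) = √2*√u)
C = -180 + 2*I*√2 (C = 15*(-12) + √2*√(-4) = -180 + √2*(2*I) = -180 + 2*I*√2 ≈ -180.0 + 2.8284*I)
C*o = (-180 + 2*I*√2)*(-1155) = 207900 - 2310*I*√2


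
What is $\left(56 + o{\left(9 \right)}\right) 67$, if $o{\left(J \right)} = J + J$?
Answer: $4958$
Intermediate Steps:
$o{\left(J \right)} = 2 J$
$\left(56 + o{\left(9 \right)}\right) 67 = \left(56 + 2 \cdot 9\right) 67 = \left(56 + 18\right) 67 = 74 \cdot 67 = 4958$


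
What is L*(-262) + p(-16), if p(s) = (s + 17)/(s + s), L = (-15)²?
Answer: -1886401/32 ≈ -58950.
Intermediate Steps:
L = 225
p(s) = (17 + s)/(2*s) (p(s) = (17 + s)/((2*s)) = (17 + s)*(1/(2*s)) = (17 + s)/(2*s))
L*(-262) + p(-16) = 225*(-262) + (½)*(17 - 16)/(-16) = -58950 + (½)*(-1/16)*1 = -58950 - 1/32 = -1886401/32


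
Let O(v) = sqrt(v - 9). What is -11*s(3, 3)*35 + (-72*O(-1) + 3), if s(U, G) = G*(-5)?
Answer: 5778 - 72*I*sqrt(10) ≈ 5778.0 - 227.68*I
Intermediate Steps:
s(U, G) = -5*G
O(v) = sqrt(-9 + v)
-11*s(3, 3)*35 + (-72*O(-1) + 3) = -(-55)*3*35 + (-72*sqrt(-9 - 1) + 3) = -11*(-15)*35 + (-72*I*sqrt(10) + 3) = 165*35 + (-72*I*sqrt(10) + 3) = 5775 + (-72*I*sqrt(10) + 3) = 5775 + (3 - 72*I*sqrt(10)) = 5778 - 72*I*sqrt(10)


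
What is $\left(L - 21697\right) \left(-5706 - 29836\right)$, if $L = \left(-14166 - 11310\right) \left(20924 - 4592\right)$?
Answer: $14788874400118$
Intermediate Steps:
$L = -416074032$ ($L = \left(-25476\right) 16332 = -416074032$)
$\left(L - 21697\right) \left(-5706 - 29836\right) = \left(-416074032 - 21697\right) \left(-5706 - 29836\right) = \left(-416095729\right) \left(-35542\right) = 14788874400118$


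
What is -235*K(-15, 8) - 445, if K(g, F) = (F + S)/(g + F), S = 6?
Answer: 25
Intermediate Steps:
K(g, F) = (6 + F)/(F + g) (K(g, F) = (F + 6)/(g + F) = (6 + F)/(F + g))
-235*K(-15, 8) - 445 = -235*(6 + 8)/(8 - 15) - 445 = -235*14/(-7) - 445 = -(-235)*14/7 - 445 = -235*(-2) - 445 = 470 - 445 = 25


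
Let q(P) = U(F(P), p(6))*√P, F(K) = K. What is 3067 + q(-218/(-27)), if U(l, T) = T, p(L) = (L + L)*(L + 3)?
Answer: 3067 + 12*√654 ≈ 3373.9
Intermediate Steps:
p(L) = 2*L*(3 + L) (p(L) = (2*L)*(3 + L) = 2*L*(3 + L))
q(P) = 108*√P (q(P) = (2*6*(3 + 6))*√P = (2*6*9)*√P = 108*√P)
3067 + q(-218/(-27)) = 3067 + 108*√(-218/(-27)) = 3067 + 108*√(-218*(-1/27)) = 3067 + 108*√(218/27) = 3067 + 108*(√654/9) = 3067 + 12*√654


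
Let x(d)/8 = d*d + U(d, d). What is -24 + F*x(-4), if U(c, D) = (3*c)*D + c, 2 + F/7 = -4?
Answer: -20184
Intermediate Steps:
F = -42 (F = -14 + 7*(-4) = -14 - 28 = -42)
U(c, D) = c + 3*D*c (U(c, D) = 3*D*c + c = c + 3*D*c)
x(d) = 8*d² + 8*d*(1 + 3*d) (x(d) = 8*(d*d + d*(1 + 3*d)) = 8*(d² + d*(1 + 3*d)) = 8*d² + 8*d*(1 + 3*d))
-24 + F*x(-4) = -24 - 336*(-4)*(1 + 4*(-4)) = -24 - 336*(-4)*(1 - 16) = -24 - 336*(-4)*(-15) = -24 - 42*480 = -24 - 20160 = -20184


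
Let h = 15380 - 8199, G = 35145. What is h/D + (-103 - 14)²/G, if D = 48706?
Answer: 1438361/2678830 ≈ 0.53694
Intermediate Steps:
h = 7181
h/D + (-103 - 14)²/G = 7181/48706 + (-103 - 14)²/35145 = 7181*(1/48706) + (-117)²*(1/35145) = 7181/48706 + 13689*(1/35145) = 7181/48706 + 1521/3905 = 1438361/2678830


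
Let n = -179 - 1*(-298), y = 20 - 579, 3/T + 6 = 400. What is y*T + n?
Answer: 45209/394 ≈ 114.74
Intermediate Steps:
T = 3/394 (T = 3/(-6 + 400) = 3/394 ≈ 0.0076142)
y = -559
n = 119 (n = -179 + 298 = 119)
y*T + n = -559*3/394 + 119 = -1677/394 + 119 = 45209/394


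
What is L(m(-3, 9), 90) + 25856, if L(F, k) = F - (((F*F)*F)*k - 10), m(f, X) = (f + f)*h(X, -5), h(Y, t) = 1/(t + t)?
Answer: 646179/25 ≈ 25847.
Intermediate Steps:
h(Y, t) = 1/(2*t)
m(f, X) = -f/5 (m(f, X) = (f + f)*((½)/(-5)) = (2*f)*((½)*(-⅕)) = (2*f)*(-⅒) = -f/5)
L(F, k) = 10 + F - k*F³ (L(F, k) = F - ((F²*F)*k - 10) = F - (F³*k - 10) = F - (k*F³ - 10) = F - (-10 + k*F³) = F + (10 - k*F³) = 10 + F - k*F³)
L(m(-3, 9), 90) + 25856 = (10 - ⅕*(-3) - 1*90*(-⅕*(-3))³) + 25856 = (10 + ⅗ - 1*90*(⅗)³) + 25856 = (10 + ⅗ - 1*90*27/125) + 25856 = (10 + ⅗ - 486/25) + 25856 = -221/25 + 25856 = 646179/25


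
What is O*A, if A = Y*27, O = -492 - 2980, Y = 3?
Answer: -281232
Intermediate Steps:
O = -3472
A = 81 (A = 3*27 = 81)
O*A = -3472*81 = -281232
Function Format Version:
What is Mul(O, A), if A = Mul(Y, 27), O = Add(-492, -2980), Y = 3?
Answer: -281232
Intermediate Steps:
O = -3472
A = 81 (A = Mul(3, 27) = 81)
Mul(O, A) = Mul(-3472, 81) = -281232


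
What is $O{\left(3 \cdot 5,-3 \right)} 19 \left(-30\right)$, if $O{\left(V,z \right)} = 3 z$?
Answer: $5130$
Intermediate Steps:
$O{\left(3 \cdot 5,-3 \right)} 19 \left(-30\right) = 3 \left(-3\right) 19 \left(-30\right) = \left(-9\right) 19 \left(-30\right) = \left(-171\right) \left(-30\right) = 5130$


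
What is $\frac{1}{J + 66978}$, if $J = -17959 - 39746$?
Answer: $\frac{1}{9273} \approx 0.00010784$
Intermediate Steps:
$J = -57705$
$\frac{1}{J + 66978} = \frac{1}{-57705 + 66978} = \frac{1}{9273}$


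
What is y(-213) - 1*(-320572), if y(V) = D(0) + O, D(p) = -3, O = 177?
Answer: 320746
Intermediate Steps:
y(V) = 174 (y(V) = -3 + 177 = 174)
y(-213) - 1*(-320572) = 174 - 1*(-320572) = 174 + 320572 = 320746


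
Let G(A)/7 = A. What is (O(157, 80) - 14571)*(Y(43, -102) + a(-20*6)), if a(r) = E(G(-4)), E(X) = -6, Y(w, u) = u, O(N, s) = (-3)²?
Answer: 1572696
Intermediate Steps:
O(N, s) = 9
G(A) = 7*A
a(r) = -6
(O(157, 80) - 14571)*(Y(43, -102) + a(-20*6)) = (9 - 14571)*(-102 - 6) = -14562*(-108) = 1572696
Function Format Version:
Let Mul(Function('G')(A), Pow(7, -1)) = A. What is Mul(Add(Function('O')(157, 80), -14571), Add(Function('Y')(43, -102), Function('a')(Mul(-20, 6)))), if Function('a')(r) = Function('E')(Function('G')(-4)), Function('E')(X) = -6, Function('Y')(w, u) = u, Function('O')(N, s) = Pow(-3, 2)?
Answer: 1572696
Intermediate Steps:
Function('O')(N, s) = 9
Function('G')(A) = Mul(7, A)
Function('a')(r) = -6
Mul(Add(Function('O')(157, 80), -14571), Add(Function('Y')(43, -102), Function('a')(Mul(-20, 6)))) = Mul(Add(9, -14571), Add(-102, -6)) = Mul(-14562, -108) = 1572696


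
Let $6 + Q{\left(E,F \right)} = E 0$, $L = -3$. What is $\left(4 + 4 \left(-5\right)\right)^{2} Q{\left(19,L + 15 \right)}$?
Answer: $-1536$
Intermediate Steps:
$Q{\left(E,F \right)} = -6$ ($Q{\left(E,F \right)} = -6 + E 0 = -6 + 0 = -6$)
$\left(4 + 4 \left(-5\right)\right)^{2} Q{\left(19,L + 15 \right)} = \left(4 + 4 \left(-5\right)\right)^{2} \left(-6\right) = \left(4 - 20\right)^{2} \left(-6\right) = \left(-16\right)^{2} \left(-6\right) = 256 \left(-6\right) = -1536$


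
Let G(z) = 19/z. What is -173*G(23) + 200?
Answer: 1313/23 ≈ 57.087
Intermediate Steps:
-173*G(23) + 200 = -3287/23 + 200 = 1313/23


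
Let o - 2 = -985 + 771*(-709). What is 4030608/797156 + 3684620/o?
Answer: -91245915818/54567520379 ≈ -1.6722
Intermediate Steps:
o = -547622 (o = 2 + (-985 + 771*(-709)) = 2 + (-985 - 546639) = 2 - 547624 = -547622)
4030608/797156 + 3684620/o = 4030608/797156 + 3684620/(-547622) = 4030608*(1/797156) + 3684620*(-1/547622) = 1007652/199289 - 1842310/273811 = -91245915818/54567520379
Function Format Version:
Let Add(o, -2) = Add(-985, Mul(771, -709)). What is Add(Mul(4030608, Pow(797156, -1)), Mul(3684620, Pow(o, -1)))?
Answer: Rational(-91245915818, 54567520379) ≈ -1.6722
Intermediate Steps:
o = -547622 (o = Add(2, Add(-985, Mul(771, -709))) = Add(2, Add(-985, -546639)) = Add(2, -547624) = -547622)
Add(Mul(4030608, Pow(797156, -1)), Mul(3684620, Pow(o, -1))) = Add(Mul(4030608, Pow(797156, -1)), Mul(3684620, Pow(-547622, -1))) = Add(Mul(4030608, Rational(1, 797156)), Mul(3684620, Rational(-1, 547622))) = Add(Rational(1007652, 199289), Rational(-1842310, 273811)) = Rational(-91245915818, 54567520379)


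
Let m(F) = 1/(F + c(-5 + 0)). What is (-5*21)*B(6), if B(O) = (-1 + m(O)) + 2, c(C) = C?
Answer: -210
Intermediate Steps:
m(F) = 1/(-5 + F) (m(F) = 1/(F + (-5 + 0)) = 1/(F - 5) = 1/(-5 + F))
B(O) = 1 + 1/(-5 + O) (B(O) = (-1 + 1/(-5 + O)) + 2 = 1 + 1/(-5 + O))
(-5*21)*B(6) = (-5*21)*((-4 + 6)/(-5 + 6)) = -105*2/1 = -105*2 = -210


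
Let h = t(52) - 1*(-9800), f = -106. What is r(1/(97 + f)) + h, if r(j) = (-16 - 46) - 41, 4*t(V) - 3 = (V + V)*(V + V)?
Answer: 49607/4 ≈ 12402.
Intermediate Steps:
t(V) = ¾ + V² (t(V) = ¾ + ((V + V)*(V + V))/4 = ¾ + ((2*V)*(2*V))/4 = ¾ + (4*V²)/4 = ¾ + V²)
r(j) = -103 (r(j) = -62 - 41 = -103)
h = 50019/4 (h = (¾ + 52²) - 1*(-9800) = (¾ + 2704) + 9800 = 10819/4 + 9800 = 50019/4 ≈ 12505.)
r(1/(97 + f)) + h = -103 + 50019/4 = 49607/4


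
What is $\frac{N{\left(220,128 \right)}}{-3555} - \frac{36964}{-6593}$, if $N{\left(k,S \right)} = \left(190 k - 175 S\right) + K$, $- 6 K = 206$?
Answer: $\frac{11187539}{70314345} \approx 0.15911$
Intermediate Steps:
$K = - \frac{103}{3}$ ($K = \left(- \frac{1}{6}\right) 206 = - \frac{103}{3} \approx -34.333$)
$N{\left(k,S \right)} = - \frac{103}{3} - 175 S + 190 k$ ($N{\left(k,S \right)} = \left(190 k - 175 S\right) - \frac{103}{3} = \left(- 175 S + 190 k\right) - \frac{103}{3} = - \frac{103}{3} - 175 S + 190 k$)
$\frac{N{\left(220,128 \right)}}{-3555} - \frac{36964}{-6593} = \frac{- \frac{103}{3} - 22400 + 190 \cdot 220}{-3555} - \frac{36964}{-6593} = \left(- \frac{103}{3} - 22400 + 41800\right) \left(- \frac{1}{3555}\right) - - \frac{36964}{6593} = \frac{58097}{3} \left(- \frac{1}{3555}\right) + \frac{36964}{6593} = - \frac{58097}{10665} + \frac{36964}{6593} = \frac{11187539}{70314345}$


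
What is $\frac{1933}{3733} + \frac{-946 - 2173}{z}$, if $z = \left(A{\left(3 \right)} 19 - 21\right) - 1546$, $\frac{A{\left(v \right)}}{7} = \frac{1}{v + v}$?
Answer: $\frac{87776339}{34601177} \approx 2.5368$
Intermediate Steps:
$A{\left(v \right)} = \frac{7}{2 v}$ ($A{\left(v \right)} = \frac{7}{v + v} = \frac{7}{2 v}$)
$z = - \frac{9269}{6}$ ($z = \left(\frac{7}{2 \cdot 3} \cdot 19 - 21\right) - 1546 = \left(\frac{7}{2} \cdot \frac{1}{3} \cdot 19 - 21\right) - 1546 = \left(\frac{7}{6} \cdot 19 - 21\right) - 1546 = \left(\frac{133}{6} - 21\right) - 1546 = \frac{7}{6} - 1546 = - \frac{9269}{6} \approx -1544.8$)
$\frac{1933}{3733} + \frac{-946 - 2173}{z} = \frac{1933}{3733} + \frac{-946 - 2173}{- \frac{9269}{6}} = 1933 \cdot \frac{1}{3733} + \left(-946 - 2173\right) \left(- \frac{6}{9269}\right) = \frac{1933}{3733} - - \frac{18714}{9269} = \frac{1933}{3733} + \frac{18714}{9269} = \frac{87776339}{34601177}$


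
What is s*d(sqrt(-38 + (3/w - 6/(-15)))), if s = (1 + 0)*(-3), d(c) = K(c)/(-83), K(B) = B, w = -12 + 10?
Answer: 3*I*sqrt(3910)/830 ≈ 0.22601*I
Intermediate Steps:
w = -2
d(c) = -c/83 (d(c) = c/(-83) = c*(-1/83) = -c/83)
s = -3 (s = 1*(-3) = -3)
s*d(sqrt(-38 + (3/w - 6/(-15)))) = -(-3)*sqrt(-38 + (3/(-2) - 6/(-15)))/83 = -(-3)*sqrt(-38 + (3*(-1/2) - 6*(-1/15)))/83 = -(-3)*sqrt(-38 + (-3/2 + 2/5))/83 = -(-3)*sqrt(-38 - 11/10)/83 = -(-3)*sqrt(-391/10)/83 = -(-3)*I*sqrt(3910)/10/83 = -(-3)*I*sqrt(3910)/830 = 3*I*sqrt(3910)/830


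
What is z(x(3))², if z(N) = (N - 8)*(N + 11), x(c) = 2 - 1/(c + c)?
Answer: 8116801/1296 ≈ 6263.0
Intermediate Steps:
x(c) = 2 - 1/(2*c)
z(N) = (-8 + N)*(11 + N)
z(x(3))² = (-88 + (2 - ½/3)² + 3*(2 - ½/3))² = (-88 + (2 - ½*⅓)² + 3*(2 - ½*⅓))² = (-88 + (2 - ⅙)² + 3*(2 - ⅙))² = (-88 + (11/6)² + 3*(11/6))² = (-88 + 121/36 + 11/2)² = (-2849/36)² = 8116801/1296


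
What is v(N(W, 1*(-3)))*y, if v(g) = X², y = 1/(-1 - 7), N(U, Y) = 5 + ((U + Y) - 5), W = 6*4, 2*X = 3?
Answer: -9/32 ≈ -0.28125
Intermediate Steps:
X = 3/2 (X = (½)*3 = 3/2 ≈ 1.5000)
W = 24
N(U, Y) = U + Y (N(U, Y) = 5 + (-5 + U + Y) = U + Y)
y = -⅛ (y = 1/(-8) = -⅛ ≈ -0.12500)
v(g) = 9/4 (v(g) = (3/2)² = 9/4)
v(N(W, 1*(-3)))*y = (9/4)*(-⅛) = -9/32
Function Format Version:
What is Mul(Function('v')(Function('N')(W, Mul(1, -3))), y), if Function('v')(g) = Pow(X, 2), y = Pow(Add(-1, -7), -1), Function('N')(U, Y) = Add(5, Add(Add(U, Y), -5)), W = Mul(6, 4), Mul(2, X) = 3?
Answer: Rational(-9, 32) ≈ -0.28125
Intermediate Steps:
X = Rational(3, 2) (X = Mul(Rational(1, 2), 3) = Rational(3, 2) ≈ 1.5000)
W = 24
Function('N')(U, Y) = Add(U, Y) (Function('N')(U, Y) = Add(5, Add(-5, U, Y)) = Add(U, Y))
y = Rational(-1, 8) (y = Pow(-8, -1) = Rational(-1, 8) ≈ -0.12500)
Function('v')(g) = Rational(9, 4) (Function('v')(g) = Pow(Rational(3, 2), 2) = Rational(9, 4))
Mul(Function('v')(Function('N')(W, Mul(1, -3))), y) = Mul(Rational(9, 4), Rational(-1, 8)) = Rational(-9, 32)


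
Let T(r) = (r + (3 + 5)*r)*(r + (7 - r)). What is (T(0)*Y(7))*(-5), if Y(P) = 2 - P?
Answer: 0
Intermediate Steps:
T(r) = 63*r (T(r) = (r + 8*r)*7 = (9*r)*7 = 63*r)
(T(0)*Y(7))*(-5) = ((63*0)*(2 - 1*7))*(-5) = (0*(2 - 7))*(-5) = (0*(-5))*(-5) = 0*(-5) = 0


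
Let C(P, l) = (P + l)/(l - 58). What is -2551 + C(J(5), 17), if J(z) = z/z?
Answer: -104609/41 ≈ -2551.4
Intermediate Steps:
J(z) = 1
C(P, l) = (P + l)/(-58 + l)
-2551 + C(J(5), 17) = -2551 + (1 + 17)/(-58 + 17) = -2551 + 18/(-41) = -2551 - 1/41*18 = -2551 - 18/41 = -104609/41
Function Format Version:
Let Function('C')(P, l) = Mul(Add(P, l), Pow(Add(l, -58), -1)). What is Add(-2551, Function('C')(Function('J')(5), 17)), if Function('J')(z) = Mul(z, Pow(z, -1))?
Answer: Rational(-104609, 41) ≈ -2551.4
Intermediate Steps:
Function('J')(z) = 1
Function('C')(P, l) = Mul(Pow(Add(-58, l), -1), Add(P, l)) (Function('C')(P, l) = Mul(Add(P, l), Pow(Add(-58, l), -1)) = Mul(Pow(Add(-58, l), -1), Add(P, l)))
Add(-2551, Function('C')(Function('J')(5), 17)) = Add(-2551, Mul(Pow(Add(-58, 17), -1), Add(1, 17))) = Add(-2551, Mul(Pow(-41, -1), 18)) = Add(-2551, Mul(Rational(-1, 41), 18)) = Add(-2551, Rational(-18, 41)) = Rational(-104609, 41)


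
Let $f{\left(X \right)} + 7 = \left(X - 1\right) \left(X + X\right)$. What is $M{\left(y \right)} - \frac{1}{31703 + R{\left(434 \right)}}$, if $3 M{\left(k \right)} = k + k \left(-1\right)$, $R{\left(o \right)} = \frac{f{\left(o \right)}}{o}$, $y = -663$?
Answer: $- \frac{62}{2019277} \approx -3.0704 \cdot 10^{-5}$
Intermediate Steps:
$f{\left(X \right)} = -7 + 2 X \left(-1 + X\right)$ ($f{\left(X \right)} = -7 + \left(X - 1\right) \left(X + X\right) = -7 + \left(-1 + X\right) 2 X = -7 + 2 X \left(-1 + X\right)$)
$R{\left(o \right)} = \frac{-7 - 2 o + 2 o^{2}}{o}$
$M{\left(k \right)} = 0$ ($M{\left(k \right)} = \frac{k + k \left(-1\right)}{3} = \frac{k - k}{3} = \frac{1}{3} \cdot 0 = 0$)
$M{\left(y \right)} - \frac{1}{31703 + R{\left(434 \right)}} = 0 - \frac{1}{31703 - \left(-866 + \frac{1}{62}\right)} = 0 - \frac{1}{31703 - - \frac{53691}{62}} = 0 - \frac{1}{31703 + \frac{53691}{62}} = 0 - \frac{1}{\frac{2019277}{62}} = 0 - \frac{62}{2019277} = - \frac{62}{2019277}$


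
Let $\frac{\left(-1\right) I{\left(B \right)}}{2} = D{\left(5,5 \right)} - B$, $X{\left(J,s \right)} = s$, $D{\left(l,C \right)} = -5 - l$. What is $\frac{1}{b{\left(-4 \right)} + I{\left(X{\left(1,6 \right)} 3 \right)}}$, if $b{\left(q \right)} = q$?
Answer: $\frac{1}{52} \approx 0.019231$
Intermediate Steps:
$I{\left(B \right)} = 20 + 2 B$ ($I{\left(B \right)} = - 2 \left(\left(-5 - 5\right) - B\right) = - 2 \left(-10 - B\right) = 20 + 2 B$)
$\frac{1}{b{\left(-4 \right)} + I{\left(X{\left(1,6 \right)} 3 \right)}} = \frac{1}{-4 + \left(20 + 2 \cdot 6 \cdot 3\right)} = \frac{1}{-4 + \left(20 + 2 \cdot 18\right)} = \frac{1}{-4 + \left(20 + 36\right)} = \frac{1}{-4 + 56} = \frac{1}{52}$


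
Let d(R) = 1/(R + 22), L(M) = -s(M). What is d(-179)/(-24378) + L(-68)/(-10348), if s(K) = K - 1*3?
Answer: -135865609/19802688204 ≈ -0.0068610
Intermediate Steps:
s(K) = -3 + K (s(K) = K - 3 = -3 + K)
L(M) = 3 - M (L(M) = -(-3 + M) = 3 - M)
d(R) = 1/(22 + R)
d(-179)/(-24378) + L(-68)/(-10348) = 1/((22 - 179)*(-24378)) + (3 - 1*(-68))/(-10348) = -1/24378/(-157) + (3 + 68)*(-1/10348) = -1/157*(-1/24378) + 71*(-1/10348) = 1/3827346 - 71/10348 = -135865609/19802688204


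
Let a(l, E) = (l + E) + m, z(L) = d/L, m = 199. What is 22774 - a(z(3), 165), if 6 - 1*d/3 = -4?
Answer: 22400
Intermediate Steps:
d = 30 (d = 18 - 3*(-4) = 18 + 12 = 30)
z(L) = 30/L
a(l, E) = 199 + E + l (a(l, E) = (l + E) + 199 = (E + l) + 199 = 199 + E + l)
22774 - a(z(3), 165) = 22774 - (199 + 165 + 30/3) = 22774 - (199 + 165 + 30*(1/3)) = 22774 - (199 + 165 + 10) = 22774 - 1*374 = 22774 - 374 = 22400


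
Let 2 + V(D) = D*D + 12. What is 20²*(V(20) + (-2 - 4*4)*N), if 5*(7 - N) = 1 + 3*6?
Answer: 140960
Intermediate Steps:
V(D) = 10 + D² (V(D) = -2 + (D*D + 12) = -2 + (D² + 12) = -2 + (12 + D²) = 10 + D²)
N = 16/5 (N = 7 - (1 + 3*6)/5 = 7 - (1 + 18)/5 = 7 - ⅕*19 = 7 - 19/5 = 16/5 ≈ 3.2000)
20²*(V(20) + (-2 - 4*4)*N) = 20²*((10 + 20²) + (-2 - 4*4)*(16/5)) = 400*((10 + 400) + (-2 - 16)*(16/5)) = 400*(410 - 18*16/5) = 400*(410 - 288/5) = 400*(1762/5) = 140960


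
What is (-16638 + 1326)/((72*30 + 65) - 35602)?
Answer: 15312/33377 ≈ 0.45876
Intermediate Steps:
(-16638 + 1326)/((72*30 + 65) - 35602) = -15312/((2160 + 65) - 35602) = -15312/(2225 - 35602) = -15312/(-33377) = -15312*(-1/33377) = 15312/33377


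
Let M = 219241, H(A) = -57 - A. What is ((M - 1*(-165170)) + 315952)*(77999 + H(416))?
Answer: 54296341938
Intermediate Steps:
((M - 1*(-165170)) + 315952)*(77999 + H(416)) = ((219241 - 1*(-165170)) + 315952)*(77999 + (-57 - 1*416)) = ((219241 + 165170) + 315952)*(77999 + (-57 - 416)) = (384411 + 315952)*(77999 - 473) = 700363*77526 = 54296341938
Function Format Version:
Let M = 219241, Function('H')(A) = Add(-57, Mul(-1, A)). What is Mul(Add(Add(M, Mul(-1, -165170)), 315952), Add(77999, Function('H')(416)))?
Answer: 54296341938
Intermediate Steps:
Mul(Add(Add(M, Mul(-1, -165170)), 315952), Add(77999, Function('H')(416))) = Mul(Add(Add(219241, Mul(-1, -165170)), 315952), Add(77999, Add(-57, Mul(-1, 416)))) = Mul(Add(Add(219241, 165170), 315952), Add(77999, Add(-57, -416))) = Mul(Add(384411, 315952), Add(77999, -473)) = Mul(700363, 77526) = 54296341938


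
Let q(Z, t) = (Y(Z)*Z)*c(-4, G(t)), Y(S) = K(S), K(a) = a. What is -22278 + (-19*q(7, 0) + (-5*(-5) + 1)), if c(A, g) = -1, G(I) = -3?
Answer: -21321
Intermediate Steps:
Y(S) = S
q(Z, t) = -Z**2 (q(Z, t) = (Z*Z)*(-1) = Z**2*(-1) = -Z**2)
-22278 + (-19*q(7, 0) + (-5*(-5) + 1)) = -22278 + (-(-19)*7**2 + (-5*(-5) + 1)) = -22278 + (-(-19)*49 + (25 + 1)) = -22278 + (-19*(-49) + 26) = -22278 + (931 + 26) = -22278 + 957 = -21321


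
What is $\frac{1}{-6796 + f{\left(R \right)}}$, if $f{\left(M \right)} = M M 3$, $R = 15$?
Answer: $- \frac{1}{6121} \approx -0.00016337$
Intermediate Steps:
$f{\left(M \right)} = 3 M^{2}$ ($f{\left(M \right)} = M^{2} \cdot 3 = 3 M^{2}$)
$\frac{1}{-6796 + f{\left(R \right)}} = \frac{1}{-6796 + 3 \cdot 15^{2}} = \frac{1}{-6796 + 3 \cdot 225} = \frac{1}{-6796 + 675} = \frac{1}{-6121} = - \frac{1}{6121}$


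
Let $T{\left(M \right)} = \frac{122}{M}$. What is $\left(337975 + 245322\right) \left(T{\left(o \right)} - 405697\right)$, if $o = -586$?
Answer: $- \frac{69336095582754}{293} \approx -2.3664 \cdot 10^{11}$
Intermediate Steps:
$\left(337975 + 245322\right) \left(T{\left(o \right)} - 405697\right) = \left(337975 + 245322\right) \left(\frac{122}{-586} - 405697\right) = 583297 \left(122 \left(- \frac{1}{586}\right) - 405697\right) = 583297 \left(- \frac{61}{293} - 405697\right) = 583297 \left(- \frac{118869282}{293}\right) = - \frac{69336095582754}{293}$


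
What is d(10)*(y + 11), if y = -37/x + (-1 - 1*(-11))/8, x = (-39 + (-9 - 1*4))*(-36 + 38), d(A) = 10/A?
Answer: 1311/104 ≈ 12.606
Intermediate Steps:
x = -104 (x = (-39 + (-9 - 4))*2 = (-39 - 13)*2 = -52*2 = -104)
y = 167/104 (y = -37/(-104) + (-1 - 1*(-11))/8 = -37*(-1/104) + (-1 + 11)*(1/8) = 37/104 + 10*(1/8) = 37/104 + 5/4 = 167/104 ≈ 1.6058)
d(10)*(y + 11) = (10/10)*(167/104 + 11) = (10*(1/10))*(1311/104) = 1*(1311/104) = 1311/104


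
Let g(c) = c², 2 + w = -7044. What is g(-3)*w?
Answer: -63414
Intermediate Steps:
w = -7046 (w = -2 - 7044 = -7046)
g(-3)*w = (-3)²*(-7046) = 9*(-7046) = -63414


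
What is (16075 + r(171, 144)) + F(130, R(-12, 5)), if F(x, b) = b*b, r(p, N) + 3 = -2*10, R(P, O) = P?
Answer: 16196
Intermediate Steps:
r(p, N) = -23 (r(p, N) = -3 - 2*10 = -3 - 20 = -23)
F(x, b) = b²
(16075 + r(171, 144)) + F(130, R(-12, 5)) = (16075 - 23) + (-12)² = 16052 + 144 = 16196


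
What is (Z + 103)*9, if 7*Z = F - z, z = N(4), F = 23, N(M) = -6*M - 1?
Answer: 6921/7 ≈ 988.71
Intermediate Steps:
N(M) = -1 - 6*M
z = -25 (z = -1 - 6*4 = -1 - 24 = -25)
Z = 48/7 (Z = (23 - 1*(-25))/7 = (23 + 25)/7 = (⅐)*48 = 48/7 ≈ 6.8571)
(Z + 103)*9 = (48/7 + 103)*9 = (769/7)*9 = 6921/7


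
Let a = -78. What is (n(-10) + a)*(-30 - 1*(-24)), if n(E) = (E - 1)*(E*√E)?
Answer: 468 - 660*I*√10 ≈ 468.0 - 2087.1*I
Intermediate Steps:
n(E) = E^(3/2)*(-1 + E) (n(E) = (-1 + E)*E^(3/2) = E^(3/2)*(-1 + E))
(n(-10) + a)*(-30 - 1*(-24)) = ((-10)^(3/2)*(-1 - 10) - 78)*(-30 - 1*(-24)) = (-10*I*√10*(-11) - 78)*(-30 + 24) = (110*I*√10 - 78)*(-6) = (-78 + 110*I*√10)*(-6) = 468 - 660*I*√10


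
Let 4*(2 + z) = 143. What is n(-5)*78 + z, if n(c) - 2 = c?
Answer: -801/4 ≈ -200.25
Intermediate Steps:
z = 135/4 (z = -2 + (¼)*143 = -2 + 143/4 = 135/4 ≈ 33.750)
n(c) = 2 + c
n(-5)*78 + z = (2 - 5)*78 + 135/4 = -3*78 + 135/4 = -234 + 135/4 = -801/4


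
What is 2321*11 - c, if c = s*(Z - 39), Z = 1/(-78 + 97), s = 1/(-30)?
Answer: 1455193/57 ≈ 25530.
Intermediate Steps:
s = -1/30 ≈ -0.033333
Z = 1/19 ≈ 0.052632
c = 74/57 (c = -(1/19 - 39)/30 = -1/30*(-740/19) = 74/57 ≈ 1.2982)
2321*11 - c = 2321*11 - 1*74/57 = 25531 - 74/57 = 1455193/57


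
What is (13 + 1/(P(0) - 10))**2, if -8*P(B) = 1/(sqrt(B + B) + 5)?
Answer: 26759929/160801 ≈ 166.42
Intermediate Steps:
P(B) = -1/(8*(5 + sqrt(2)*sqrt(B))) (P(B) = -1/(8*(sqrt(B + B) + 5)) = -1/(8*(sqrt(2*B) + 5)) = -1/(8*(sqrt(2)*sqrt(B) + 5)) = -1/(8*(5 + sqrt(2)*sqrt(B))))
(13 + 1/(P(0) - 10))**2 = (13 + 1/(-1/(40 + 8*sqrt(2)*sqrt(0)) - 10))**2 = (13 + 1/(-1/(40 + 8*sqrt(2)*0) - 10))**2 = (13 + 1/(-1/(40 + 0) - 10))**2 = (13 + 1/(-1/40 - 10))**2 = (13 + 1/(-401/40))**2 = (13 - 40/401)**2 = (5173/401)**2 = 26759929/160801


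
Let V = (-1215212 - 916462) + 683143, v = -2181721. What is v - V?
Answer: -733190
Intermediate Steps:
V = -1448531 (V = -2131674 + 683143 = -1448531)
v - V = -2181721 - 1*(-1448531) = -2181721 + 1448531 = -733190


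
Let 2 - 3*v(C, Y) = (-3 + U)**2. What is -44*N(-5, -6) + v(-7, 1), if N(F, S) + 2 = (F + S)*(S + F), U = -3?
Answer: -15742/3 ≈ -5247.3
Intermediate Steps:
N(F, S) = -2 + (F + S)**2 (N(F, S) = -2 + (F + S)*(S + F) = -2 + (F + S)*(F + S) = -2 + (F + S)**2)
v(C, Y) = -34/3 (v(C, Y) = 2/3 - (-3 - 3)**2/3 = 2/3 - 1/3*(-6)**2 = 2/3 - 1/3*36 = 2/3 - 12 = -34/3)
-44*N(-5, -6) + v(-7, 1) = -44*(-2 + (-5 - 6)**2) - 34/3 = -44*(-2 + (-11)**2) - 34/3 = -44*(-2 + 121) - 34/3 = -44*119 - 34/3 = -5236 - 34/3 = -15742/3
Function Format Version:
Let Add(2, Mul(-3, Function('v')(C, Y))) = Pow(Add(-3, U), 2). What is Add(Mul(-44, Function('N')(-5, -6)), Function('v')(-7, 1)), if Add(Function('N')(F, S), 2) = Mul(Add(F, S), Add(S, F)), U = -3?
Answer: Rational(-15742, 3) ≈ -5247.3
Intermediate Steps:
Function('N')(F, S) = Add(-2, Pow(Add(F, S), 2)) (Function('N')(F, S) = Add(-2, Mul(Add(F, S), Add(S, F))) = Add(-2, Mul(Add(F, S), Add(F, S))) = Add(-2, Pow(Add(F, S), 2)))
Function('v')(C, Y) = Rational(-34, 3) (Function('v')(C, Y) = Add(Rational(2, 3), Mul(Rational(-1, 3), Pow(Add(-3, -3), 2))) = Add(Rational(2, 3), Mul(Rational(-1, 3), Pow(-6, 2))) = Add(Rational(2, 3), Mul(Rational(-1, 3), 36)) = Add(Rational(2, 3), -12) = Rational(-34, 3))
Add(Mul(-44, Function('N')(-5, -6)), Function('v')(-7, 1)) = Add(Mul(-44, Add(-2, Pow(Add(-5, -6), 2))), Rational(-34, 3)) = Add(Mul(-44, Add(-2, Pow(-11, 2))), Rational(-34, 3)) = Add(Mul(-44, Add(-2, 121)), Rational(-34, 3)) = Add(Mul(-44, 119), Rational(-34, 3)) = Add(-5236, Rational(-34, 3)) = Rational(-15742, 3)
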